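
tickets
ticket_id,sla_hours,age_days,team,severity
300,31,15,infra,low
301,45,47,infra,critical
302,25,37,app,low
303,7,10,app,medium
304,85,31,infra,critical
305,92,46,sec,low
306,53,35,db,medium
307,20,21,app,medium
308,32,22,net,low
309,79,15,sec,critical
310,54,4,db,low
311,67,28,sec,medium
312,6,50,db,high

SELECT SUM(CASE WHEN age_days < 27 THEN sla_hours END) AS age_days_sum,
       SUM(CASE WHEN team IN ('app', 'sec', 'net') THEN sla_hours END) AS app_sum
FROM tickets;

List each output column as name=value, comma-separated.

[age_days_sum: age_days < 27]
ticket_id=300: ✓ → 31
ticket_id=301: ✗
ticket_id=302: ✗
ticket_id=303: ✓ → 7
ticket_id=304: ✗
ticket_id=305: ✗
ticket_id=306: ✗
ticket_id=307: ✓ → 20
ticket_id=308: ✓ → 32
ticket_id=309: ✓ → 79
ticket_id=310: ✓ → 54
ticket_id=311: ✗
ticket_id=312: ✗
age_days_sum = 31 + 7 + 20 + 32 + 79 + 54 = 223
—
[app_sum: team IN ('app', 'sec', 'net')]
ticket_id=300: ✗
ticket_id=301: ✗
ticket_id=302: ✓ → 25
ticket_id=303: ✓ → 7
ticket_id=304: ✗
ticket_id=305: ✓ → 92
ticket_id=306: ✗
ticket_id=307: ✓ → 20
ticket_id=308: ✓ → 32
ticket_id=309: ✓ → 79
ticket_id=310: ✗
ticket_id=311: ✓ → 67
ticket_id=312: ✗
app_sum = 25 + 7 + 92 + 20 + 32 + 79 + 67 = 322

age_days_sum=223, app_sum=322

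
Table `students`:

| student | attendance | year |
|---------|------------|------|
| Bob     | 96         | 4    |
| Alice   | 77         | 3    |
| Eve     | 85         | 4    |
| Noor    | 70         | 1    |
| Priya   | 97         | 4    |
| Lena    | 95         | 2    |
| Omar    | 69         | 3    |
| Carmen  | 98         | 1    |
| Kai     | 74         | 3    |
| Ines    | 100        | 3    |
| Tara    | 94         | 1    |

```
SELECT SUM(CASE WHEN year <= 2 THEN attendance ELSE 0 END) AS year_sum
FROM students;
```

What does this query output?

student=Bob: ✗
student=Alice: ✗
student=Eve: ✗
student=Noor: ✓ → 70
student=Priya: ✗
student=Lena: ✓ → 95
student=Omar: ✗
student=Carmen: ✓ → 98
student=Kai: ✗
student=Ines: ✗
student=Tara: ✓ → 94
year_sum = 70 + 95 + 98 + 94 = 357

357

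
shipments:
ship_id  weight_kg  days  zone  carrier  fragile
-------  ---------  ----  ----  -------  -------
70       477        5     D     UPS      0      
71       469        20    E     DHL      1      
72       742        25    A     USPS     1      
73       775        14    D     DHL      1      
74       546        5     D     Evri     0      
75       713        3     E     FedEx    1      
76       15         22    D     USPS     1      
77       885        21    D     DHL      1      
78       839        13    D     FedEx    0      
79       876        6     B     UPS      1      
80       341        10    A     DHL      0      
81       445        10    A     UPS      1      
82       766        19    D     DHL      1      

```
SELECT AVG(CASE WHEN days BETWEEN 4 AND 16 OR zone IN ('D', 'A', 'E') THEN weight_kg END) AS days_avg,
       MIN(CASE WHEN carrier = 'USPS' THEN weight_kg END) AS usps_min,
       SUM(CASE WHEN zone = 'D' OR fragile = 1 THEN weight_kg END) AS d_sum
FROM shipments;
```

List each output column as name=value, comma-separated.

days_avg=606.8461538462, usps_min=15, d_sum=7548

[days_avg: days BETWEEN 4 AND 16 OR zone IN ('D', 'A', 'E')]
ship_id=70: ✓ → 477
ship_id=71: ✓ → 469
ship_id=72: ✓ → 742
ship_id=73: ✓ → 775
ship_id=74: ✓ → 546
ship_id=75: ✓ → 713
ship_id=76: ✓ → 15
ship_id=77: ✓ → 885
ship_id=78: ✓ → 839
ship_id=79: ✓ → 876
ship_id=80: ✓ → 341
ship_id=81: ✓ → 445
ship_id=82: ✓ → 766
days_avg = (477 + 469 + 742 + 775 + 546 + 713 + 15 + 885 + 839 + 876 + 341 + 445 + 766) / 13 = 606.8461538462
—
[usps_min: carrier = 'USPS']
ship_id=70: ✗
ship_id=71: ✗
ship_id=72: ✓ → 742
ship_id=73: ✗
ship_id=74: ✗
ship_id=75: ✗
ship_id=76: ✓ → 15
ship_id=77: ✗
ship_id=78: ✗
ship_id=79: ✗
ship_id=80: ✗
ship_id=81: ✗
ship_id=82: ✗
usps_min = MIN(742, 15) = 15
—
[d_sum: zone = 'D' OR fragile = 1]
ship_id=70: ✓ → 477
ship_id=71: ✓ → 469
ship_id=72: ✓ → 742
ship_id=73: ✓ → 775
ship_id=74: ✓ → 546
ship_id=75: ✓ → 713
ship_id=76: ✓ → 15
ship_id=77: ✓ → 885
ship_id=78: ✓ → 839
ship_id=79: ✓ → 876
ship_id=80: ✗
ship_id=81: ✓ → 445
ship_id=82: ✓ → 766
d_sum = 477 + 469 + 742 + 775 + 546 + 713 + 15 + 885 + 839 + 876 + 445 + 766 = 7548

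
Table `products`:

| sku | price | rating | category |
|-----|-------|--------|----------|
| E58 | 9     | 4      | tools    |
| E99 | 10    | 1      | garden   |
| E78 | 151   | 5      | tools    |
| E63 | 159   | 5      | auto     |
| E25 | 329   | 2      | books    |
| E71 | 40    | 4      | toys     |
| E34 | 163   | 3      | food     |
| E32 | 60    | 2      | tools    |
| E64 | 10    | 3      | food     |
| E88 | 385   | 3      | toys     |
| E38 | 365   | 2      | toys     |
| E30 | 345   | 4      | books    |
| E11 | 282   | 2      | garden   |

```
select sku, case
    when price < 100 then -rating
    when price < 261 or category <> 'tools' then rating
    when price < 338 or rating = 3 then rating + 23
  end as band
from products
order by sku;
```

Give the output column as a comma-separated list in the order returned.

sku=E11: price < 261 or category <> 'tools' → 2
sku=E25: price < 261 or category <> 'tools' → 2
sku=E30: price < 261 or category <> 'tools' → 4
sku=E32: price < 100 → -2
sku=E34: price < 261 or category <> 'tools' → 3
sku=E38: price < 261 or category <> 'tools' → 2
sku=E58: price < 100 → -4
sku=E63: price < 261 or category <> 'tools' → 5
sku=E64: price < 100 → -3
sku=E71: price < 100 → -4
sku=E78: price < 261 or category <> 'tools' → 5
sku=E88: price < 261 or category <> 'tools' → 3
sku=E99: price < 100 → -1

2, 2, 4, -2, 3, 2, -4, 5, -3, -4, 5, 3, -1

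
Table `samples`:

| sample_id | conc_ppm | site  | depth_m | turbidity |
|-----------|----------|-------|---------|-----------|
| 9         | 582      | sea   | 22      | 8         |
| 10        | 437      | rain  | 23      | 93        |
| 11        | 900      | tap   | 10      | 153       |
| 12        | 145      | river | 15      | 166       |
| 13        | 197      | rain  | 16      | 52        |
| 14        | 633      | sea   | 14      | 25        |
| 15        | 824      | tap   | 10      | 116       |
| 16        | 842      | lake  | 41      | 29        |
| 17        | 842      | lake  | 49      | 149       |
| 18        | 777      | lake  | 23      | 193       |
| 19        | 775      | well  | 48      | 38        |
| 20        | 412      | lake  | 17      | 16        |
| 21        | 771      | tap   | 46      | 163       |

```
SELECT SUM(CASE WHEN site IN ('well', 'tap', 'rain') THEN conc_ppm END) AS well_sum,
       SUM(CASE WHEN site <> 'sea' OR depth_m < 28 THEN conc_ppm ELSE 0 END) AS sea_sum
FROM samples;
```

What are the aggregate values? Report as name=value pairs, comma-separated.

well_sum=3904, sea_sum=8137

[well_sum: site IN ('well', 'tap', 'rain')]
sample_id=9: ✗
sample_id=10: ✓ → 437
sample_id=11: ✓ → 900
sample_id=12: ✗
sample_id=13: ✓ → 197
sample_id=14: ✗
sample_id=15: ✓ → 824
sample_id=16: ✗
sample_id=17: ✗
sample_id=18: ✗
sample_id=19: ✓ → 775
sample_id=20: ✗
sample_id=21: ✓ → 771
well_sum = 437 + 900 + 197 + 824 + 775 + 771 = 3904
—
[sea_sum: site <> 'sea' OR depth_m < 28]
sample_id=9: ✓ → 582
sample_id=10: ✓ → 437
sample_id=11: ✓ → 900
sample_id=12: ✓ → 145
sample_id=13: ✓ → 197
sample_id=14: ✓ → 633
sample_id=15: ✓ → 824
sample_id=16: ✓ → 842
sample_id=17: ✓ → 842
sample_id=18: ✓ → 777
sample_id=19: ✓ → 775
sample_id=20: ✓ → 412
sample_id=21: ✓ → 771
sea_sum = 582 + 437 + 900 + 145 + 197 + 633 + 824 + 842 + 842 + 777 + 775 + 412 + 771 = 8137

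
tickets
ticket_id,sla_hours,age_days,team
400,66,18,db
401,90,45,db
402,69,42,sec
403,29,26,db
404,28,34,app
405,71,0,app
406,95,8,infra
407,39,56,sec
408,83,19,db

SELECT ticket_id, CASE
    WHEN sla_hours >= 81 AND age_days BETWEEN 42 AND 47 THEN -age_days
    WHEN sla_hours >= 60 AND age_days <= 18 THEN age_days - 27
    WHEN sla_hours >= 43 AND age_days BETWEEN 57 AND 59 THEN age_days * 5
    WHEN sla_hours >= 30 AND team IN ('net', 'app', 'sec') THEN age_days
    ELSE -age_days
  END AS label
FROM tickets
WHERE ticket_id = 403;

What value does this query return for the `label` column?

-26

ticket_id = 403: sla_hours=29, age_days=26, team=db.
sla_hours >= 81 AND age_days BETWEEN 42 AND 47 → false
sla_hours >= 60 AND age_days <= 18 → false
sla_hours >= 43 AND age_days BETWEEN 57 AND 59 → false
sla_hours >= 30 AND team IN ('net', 'app', 'sec') → false
No prior WHEN matched → ELSE → -26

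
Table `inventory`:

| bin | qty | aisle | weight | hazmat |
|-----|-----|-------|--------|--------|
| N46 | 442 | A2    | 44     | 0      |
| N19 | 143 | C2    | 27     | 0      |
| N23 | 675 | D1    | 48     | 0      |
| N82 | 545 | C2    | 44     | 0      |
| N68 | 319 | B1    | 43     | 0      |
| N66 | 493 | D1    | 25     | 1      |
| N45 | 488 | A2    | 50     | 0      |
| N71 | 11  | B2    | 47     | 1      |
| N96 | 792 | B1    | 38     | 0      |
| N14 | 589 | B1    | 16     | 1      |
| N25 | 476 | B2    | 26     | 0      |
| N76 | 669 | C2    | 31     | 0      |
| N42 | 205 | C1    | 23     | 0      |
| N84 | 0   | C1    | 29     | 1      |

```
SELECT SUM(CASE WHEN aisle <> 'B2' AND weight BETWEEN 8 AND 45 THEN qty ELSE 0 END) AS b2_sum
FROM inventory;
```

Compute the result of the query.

bin=N46: ✓ → 442
bin=N19: ✓ → 143
bin=N23: ✗
bin=N82: ✓ → 545
bin=N68: ✓ → 319
bin=N66: ✓ → 493
bin=N45: ✗
bin=N71: ✗
bin=N96: ✓ → 792
bin=N14: ✓ → 589
bin=N25: ✗
bin=N76: ✓ → 669
bin=N42: ✓ → 205
bin=N84: ✓ → 0
b2_sum = 442 + 143 + 545 + 319 + 493 + 792 + 589 + 669 + 205 = 4197

4197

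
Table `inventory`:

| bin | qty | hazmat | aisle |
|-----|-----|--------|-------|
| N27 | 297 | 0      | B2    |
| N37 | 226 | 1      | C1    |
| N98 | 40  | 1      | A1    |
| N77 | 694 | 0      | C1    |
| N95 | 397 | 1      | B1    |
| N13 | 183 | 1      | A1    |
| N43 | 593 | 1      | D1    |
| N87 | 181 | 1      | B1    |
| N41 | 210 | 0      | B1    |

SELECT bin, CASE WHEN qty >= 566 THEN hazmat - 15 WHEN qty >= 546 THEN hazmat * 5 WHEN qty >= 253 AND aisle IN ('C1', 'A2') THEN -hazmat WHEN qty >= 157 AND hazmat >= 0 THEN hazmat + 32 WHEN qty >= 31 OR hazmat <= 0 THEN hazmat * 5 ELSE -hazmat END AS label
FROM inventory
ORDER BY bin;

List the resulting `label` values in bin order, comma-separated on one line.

33, 32, 33, 32, -14, -15, 33, 33, 5

bin=N13: qty >= 157 AND hazmat >= 0 → 33
bin=N27: qty >= 157 AND hazmat >= 0 → 32
bin=N37: qty >= 157 AND hazmat >= 0 → 33
bin=N41: qty >= 157 AND hazmat >= 0 → 32
bin=N43: qty >= 566 → -14
bin=N77: qty >= 566 → -15
bin=N87: qty >= 157 AND hazmat >= 0 → 33
bin=N95: qty >= 157 AND hazmat >= 0 → 33
bin=N98: qty >= 31 OR hazmat <= 0 → 5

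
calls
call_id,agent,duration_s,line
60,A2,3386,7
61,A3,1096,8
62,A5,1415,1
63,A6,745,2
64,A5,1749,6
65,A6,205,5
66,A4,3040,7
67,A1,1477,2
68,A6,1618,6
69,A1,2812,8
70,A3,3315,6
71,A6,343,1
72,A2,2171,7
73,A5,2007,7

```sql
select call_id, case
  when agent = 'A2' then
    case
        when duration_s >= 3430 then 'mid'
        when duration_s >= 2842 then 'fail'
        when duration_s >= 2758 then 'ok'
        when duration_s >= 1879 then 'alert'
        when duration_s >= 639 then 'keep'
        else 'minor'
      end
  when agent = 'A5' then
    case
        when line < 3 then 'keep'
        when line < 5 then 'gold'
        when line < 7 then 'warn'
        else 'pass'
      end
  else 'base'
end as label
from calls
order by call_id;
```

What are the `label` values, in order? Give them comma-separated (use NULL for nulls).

call_id=60: agent='A2' → inner[duration_s >= 2842] → fail
call_id=61: agent='A3' → outer ELSE → base
call_id=62: agent='A5' → inner[line < 3] → keep
call_id=63: agent='A6' → outer ELSE → base
call_id=64: agent='A5' → inner[line < 7] → warn
call_id=65: agent='A6' → outer ELSE → base
call_id=66: agent='A4' → outer ELSE → base
call_id=67: agent='A1' → outer ELSE → base
call_id=68: agent='A6' → outer ELSE → base
call_id=69: agent='A1' → outer ELSE → base
call_id=70: agent='A3' → outer ELSE → base
call_id=71: agent='A6' → outer ELSE → base
call_id=72: agent='A2' → inner[duration_s >= 1879] → alert
call_id=73: agent='A5' → inner[ELSE] → pass

fail, base, keep, base, warn, base, base, base, base, base, base, base, alert, pass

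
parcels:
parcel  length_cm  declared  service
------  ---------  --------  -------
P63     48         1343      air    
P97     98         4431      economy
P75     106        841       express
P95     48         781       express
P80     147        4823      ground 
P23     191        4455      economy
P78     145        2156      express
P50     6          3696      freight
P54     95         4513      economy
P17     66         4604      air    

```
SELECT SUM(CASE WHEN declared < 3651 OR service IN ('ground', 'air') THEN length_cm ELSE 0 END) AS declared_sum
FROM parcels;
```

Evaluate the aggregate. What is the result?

560

parcel=P63: ✓ → 48
parcel=P97: ✗
parcel=P75: ✓ → 106
parcel=P95: ✓ → 48
parcel=P80: ✓ → 147
parcel=P23: ✗
parcel=P78: ✓ → 145
parcel=P50: ✗
parcel=P54: ✗
parcel=P17: ✓ → 66
declared_sum = 48 + 106 + 48 + 147 + 145 + 66 = 560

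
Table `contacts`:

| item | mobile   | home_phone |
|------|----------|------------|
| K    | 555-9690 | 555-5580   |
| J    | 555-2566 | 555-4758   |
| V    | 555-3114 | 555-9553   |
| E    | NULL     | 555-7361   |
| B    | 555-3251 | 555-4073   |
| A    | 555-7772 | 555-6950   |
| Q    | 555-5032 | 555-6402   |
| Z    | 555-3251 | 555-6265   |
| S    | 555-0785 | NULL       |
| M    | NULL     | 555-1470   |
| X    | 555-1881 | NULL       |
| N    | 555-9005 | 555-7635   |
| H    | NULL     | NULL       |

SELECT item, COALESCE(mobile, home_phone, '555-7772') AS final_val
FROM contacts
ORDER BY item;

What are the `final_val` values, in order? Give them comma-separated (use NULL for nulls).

item=A: mobile=555-7772 → 555-7772
item=B: mobile=555-3251 → 555-3251
item=E: mobile=NULL, home_phone=555-7361 → 555-7361
item=H: mobile=NULL, home_phone=NULL, → literal 555-7772 → 555-7772
item=J: mobile=555-2566 → 555-2566
item=K: mobile=555-9690 → 555-9690
item=M: mobile=NULL, home_phone=555-1470 → 555-1470
item=N: mobile=555-9005 → 555-9005
item=Q: mobile=555-5032 → 555-5032
item=S: mobile=555-0785 → 555-0785
item=V: mobile=555-3114 → 555-3114
item=X: mobile=555-1881 → 555-1881
item=Z: mobile=555-3251 → 555-3251

555-7772, 555-3251, 555-7361, 555-7772, 555-2566, 555-9690, 555-1470, 555-9005, 555-5032, 555-0785, 555-3114, 555-1881, 555-3251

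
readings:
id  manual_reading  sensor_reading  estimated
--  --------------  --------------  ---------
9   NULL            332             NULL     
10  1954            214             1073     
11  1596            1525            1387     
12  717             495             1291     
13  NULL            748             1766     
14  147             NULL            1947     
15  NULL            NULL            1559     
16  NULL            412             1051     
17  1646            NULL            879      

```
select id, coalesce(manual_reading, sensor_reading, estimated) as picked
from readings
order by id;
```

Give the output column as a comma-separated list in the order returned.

332, 1954, 1596, 717, 748, 147, 1559, 412, 1646

id=9: manual_reading=NULL, sensor_reading=332 → 332
id=10: manual_reading=1954 → 1954
id=11: manual_reading=1596 → 1596
id=12: manual_reading=717 → 717
id=13: manual_reading=NULL, sensor_reading=748 → 748
id=14: manual_reading=147 → 147
id=15: manual_reading=NULL, sensor_reading=NULL, estimated=1559 → 1559
id=16: manual_reading=NULL, sensor_reading=412 → 412
id=17: manual_reading=1646 → 1646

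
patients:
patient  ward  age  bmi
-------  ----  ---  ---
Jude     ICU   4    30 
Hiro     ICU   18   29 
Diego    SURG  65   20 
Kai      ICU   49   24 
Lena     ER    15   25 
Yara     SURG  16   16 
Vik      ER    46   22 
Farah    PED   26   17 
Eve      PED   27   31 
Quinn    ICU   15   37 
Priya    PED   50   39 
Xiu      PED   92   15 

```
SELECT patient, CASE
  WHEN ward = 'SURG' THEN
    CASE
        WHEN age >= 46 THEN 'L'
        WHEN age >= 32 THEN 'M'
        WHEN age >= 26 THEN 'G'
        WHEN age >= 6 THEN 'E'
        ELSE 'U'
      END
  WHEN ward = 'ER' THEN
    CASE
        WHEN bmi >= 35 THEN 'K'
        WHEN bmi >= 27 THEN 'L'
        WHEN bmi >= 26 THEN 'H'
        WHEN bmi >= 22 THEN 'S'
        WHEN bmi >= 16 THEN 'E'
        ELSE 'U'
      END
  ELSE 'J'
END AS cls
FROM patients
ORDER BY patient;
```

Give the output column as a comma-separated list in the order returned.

patient=Diego: ward='SURG' → inner[age >= 46] → L
patient=Eve: ward='PED' → outer ELSE → J
patient=Farah: ward='PED' → outer ELSE → J
patient=Hiro: ward='ICU' → outer ELSE → J
patient=Jude: ward='ICU' → outer ELSE → J
patient=Kai: ward='ICU' → outer ELSE → J
patient=Lena: ward='ER' → inner[bmi >= 22] → S
patient=Priya: ward='PED' → outer ELSE → J
patient=Quinn: ward='ICU' → outer ELSE → J
patient=Vik: ward='ER' → inner[bmi >= 22] → S
patient=Xiu: ward='PED' → outer ELSE → J
patient=Yara: ward='SURG' → inner[age >= 6] → E

L, J, J, J, J, J, S, J, J, S, J, E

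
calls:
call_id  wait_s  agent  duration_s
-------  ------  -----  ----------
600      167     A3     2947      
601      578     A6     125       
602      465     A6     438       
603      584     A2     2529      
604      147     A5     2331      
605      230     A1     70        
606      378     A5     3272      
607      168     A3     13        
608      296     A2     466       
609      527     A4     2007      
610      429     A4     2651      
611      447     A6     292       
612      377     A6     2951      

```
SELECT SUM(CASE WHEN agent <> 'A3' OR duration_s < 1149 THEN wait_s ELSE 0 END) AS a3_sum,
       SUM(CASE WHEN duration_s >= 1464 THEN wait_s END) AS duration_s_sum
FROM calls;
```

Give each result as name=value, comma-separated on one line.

a3_sum=4626, duration_s_sum=2609

[a3_sum: agent <> 'A3' OR duration_s < 1149]
call_id=600: ✗
call_id=601: ✓ → 578
call_id=602: ✓ → 465
call_id=603: ✓ → 584
call_id=604: ✓ → 147
call_id=605: ✓ → 230
call_id=606: ✓ → 378
call_id=607: ✓ → 168
call_id=608: ✓ → 296
call_id=609: ✓ → 527
call_id=610: ✓ → 429
call_id=611: ✓ → 447
call_id=612: ✓ → 377
a3_sum = 578 + 465 + 584 + 147 + 230 + 378 + 168 + 296 + 527 + 429 + 447 + 377 = 4626
—
[duration_s_sum: duration_s >= 1464]
call_id=600: ✓ → 167
call_id=601: ✗
call_id=602: ✗
call_id=603: ✓ → 584
call_id=604: ✓ → 147
call_id=605: ✗
call_id=606: ✓ → 378
call_id=607: ✗
call_id=608: ✗
call_id=609: ✓ → 527
call_id=610: ✓ → 429
call_id=611: ✗
call_id=612: ✓ → 377
duration_s_sum = 167 + 584 + 147 + 378 + 527 + 429 + 377 = 2609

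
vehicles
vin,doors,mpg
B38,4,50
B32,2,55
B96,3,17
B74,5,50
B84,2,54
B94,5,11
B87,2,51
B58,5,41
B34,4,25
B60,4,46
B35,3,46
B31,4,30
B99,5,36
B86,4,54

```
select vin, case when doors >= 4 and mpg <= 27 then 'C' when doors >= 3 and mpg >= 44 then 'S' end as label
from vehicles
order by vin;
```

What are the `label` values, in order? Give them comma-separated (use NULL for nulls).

vin=B31: (no match → NULL) → NULL
vin=B32: (no match → NULL) → NULL
vin=B34: doors >= 4 and mpg <= 27 → C
vin=B35: doors >= 3 and mpg >= 44 → S
vin=B38: doors >= 3 and mpg >= 44 → S
vin=B58: (no match → NULL) → NULL
vin=B60: doors >= 3 and mpg >= 44 → S
vin=B74: doors >= 3 and mpg >= 44 → S
vin=B84: (no match → NULL) → NULL
vin=B86: doors >= 3 and mpg >= 44 → S
vin=B87: (no match → NULL) → NULL
vin=B94: doors >= 4 and mpg <= 27 → C
vin=B96: (no match → NULL) → NULL
vin=B99: (no match → NULL) → NULL

NULL, NULL, C, S, S, NULL, S, S, NULL, S, NULL, C, NULL, NULL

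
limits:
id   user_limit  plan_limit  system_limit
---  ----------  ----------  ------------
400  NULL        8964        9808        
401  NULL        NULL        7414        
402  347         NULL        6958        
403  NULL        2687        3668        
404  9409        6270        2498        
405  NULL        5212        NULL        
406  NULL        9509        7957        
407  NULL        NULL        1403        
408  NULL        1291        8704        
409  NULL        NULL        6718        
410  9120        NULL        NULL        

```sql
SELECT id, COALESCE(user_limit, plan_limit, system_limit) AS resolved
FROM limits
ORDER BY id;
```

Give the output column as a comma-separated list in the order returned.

8964, 7414, 347, 2687, 9409, 5212, 9509, 1403, 1291, 6718, 9120

id=400: user_limit=NULL, plan_limit=8964 → 8964
id=401: user_limit=NULL, plan_limit=NULL, system_limit=7414 → 7414
id=402: user_limit=347 → 347
id=403: user_limit=NULL, plan_limit=2687 → 2687
id=404: user_limit=9409 → 9409
id=405: user_limit=NULL, plan_limit=5212 → 5212
id=406: user_limit=NULL, plan_limit=9509 → 9509
id=407: user_limit=NULL, plan_limit=NULL, system_limit=1403 → 1403
id=408: user_limit=NULL, plan_limit=1291 → 1291
id=409: user_limit=NULL, plan_limit=NULL, system_limit=6718 → 6718
id=410: user_limit=9120 → 9120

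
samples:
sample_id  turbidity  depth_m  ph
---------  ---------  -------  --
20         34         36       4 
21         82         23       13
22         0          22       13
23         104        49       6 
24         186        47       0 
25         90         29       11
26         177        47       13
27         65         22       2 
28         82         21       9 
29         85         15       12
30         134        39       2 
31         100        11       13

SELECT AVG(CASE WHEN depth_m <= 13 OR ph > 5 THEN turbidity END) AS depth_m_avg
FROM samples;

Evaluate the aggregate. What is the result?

sample_id=20: ✗
sample_id=21: ✓ → 82
sample_id=22: ✓ → 0
sample_id=23: ✓ → 104
sample_id=24: ✗
sample_id=25: ✓ → 90
sample_id=26: ✓ → 177
sample_id=27: ✗
sample_id=28: ✓ → 82
sample_id=29: ✓ → 85
sample_id=30: ✗
sample_id=31: ✓ → 100
depth_m_avg = (82 + 0 + 104 + 90 + 177 + 82 + 85 + 100) / 8 = 90

90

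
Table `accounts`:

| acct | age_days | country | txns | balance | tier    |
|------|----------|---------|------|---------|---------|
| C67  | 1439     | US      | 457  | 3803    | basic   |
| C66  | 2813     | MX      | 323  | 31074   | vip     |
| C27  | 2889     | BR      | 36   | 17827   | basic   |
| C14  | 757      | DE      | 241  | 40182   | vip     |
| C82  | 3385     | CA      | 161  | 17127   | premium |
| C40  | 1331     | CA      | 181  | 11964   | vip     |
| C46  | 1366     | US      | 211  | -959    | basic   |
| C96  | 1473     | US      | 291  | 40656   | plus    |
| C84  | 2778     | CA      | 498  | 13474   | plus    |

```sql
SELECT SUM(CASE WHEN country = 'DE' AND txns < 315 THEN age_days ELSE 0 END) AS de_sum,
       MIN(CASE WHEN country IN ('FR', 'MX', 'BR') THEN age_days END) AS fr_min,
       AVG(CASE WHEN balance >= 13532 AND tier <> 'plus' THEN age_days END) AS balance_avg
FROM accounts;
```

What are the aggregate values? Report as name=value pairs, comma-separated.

de_sum=757, fr_min=2813, balance_avg=2461

[de_sum: country = 'DE' AND txns < 315]
acct=C67: ✗
acct=C66: ✗
acct=C27: ✗
acct=C14: ✓ → 757
acct=C82: ✗
acct=C40: ✗
acct=C46: ✗
acct=C96: ✗
acct=C84: ✗
de_sum = 757
—
[fr_min: country IN ('FR', 'MX', 'BR')]
acct=C67: ✗
acct=C66: ✓ → 2813
acct=C27: ✓ → 2889
acct=C14: ✗
acct=C82: ✗
acct=C40: ✗
acct=C46: ✗
acct=C96: ✗
acct=C84: ✗
fr_min = MIN(2813, 2889) = 2813
—
[balance_avg: balance >= 13532 AND tier <> 'plus']
acct=C67: ✗
acct=C66: ✓ → 2813
acct=C27: ✓ → 2889
acct=C14: ✓ → 757
acct=C82: ✓ → 3385
acct=C40: ✗
acct=C46: ✗
acct=C96: ✗
acct=C84: ✗
balance_avg = (2813 + 2889 + 757 + 3385) / 4 = 2461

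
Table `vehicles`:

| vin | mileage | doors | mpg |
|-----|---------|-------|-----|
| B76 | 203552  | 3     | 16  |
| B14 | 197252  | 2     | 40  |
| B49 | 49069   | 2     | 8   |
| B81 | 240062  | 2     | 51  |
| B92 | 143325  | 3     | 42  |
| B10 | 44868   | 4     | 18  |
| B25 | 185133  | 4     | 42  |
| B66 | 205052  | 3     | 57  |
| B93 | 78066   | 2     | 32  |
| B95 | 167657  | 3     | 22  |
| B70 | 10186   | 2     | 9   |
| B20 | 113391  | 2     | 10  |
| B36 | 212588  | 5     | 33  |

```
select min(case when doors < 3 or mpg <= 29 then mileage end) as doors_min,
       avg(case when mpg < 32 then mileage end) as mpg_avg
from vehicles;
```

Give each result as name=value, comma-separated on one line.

[doors_min: doors < 3 or mpg <= 29]
vin=B76: ✓ → 203552
vin=B14: ✓ → 197252
vin=B49: ✓ → 49069
vin=B81: ✓ → 240062
vin=B92: ✗
vin=B10: ✓ → 44868
vin=B25: ✗
vin=B66: ✗
vin=B93: ✓ → 78066
vin=B95: ✓ → 167657
vin=B70: ✓ → 10186
vin=B20: ✓ → 113391
vin=B36: ✗
doors_min = MIN(203552, 197252, 49069, 240062, 44868, 78066, 167657, 10186, 113391) = 10186
—
[mpg_avg: mpg < 32]
vin=B76: ✓ → 203552
vin=B14: ✗
vin=B49: ✓ → 49069
vin=B81: ✗
vin=B92: ✗
vin=B10: ✓ → 44868
vin=B25: ✗
vin=B66: ✗
vin=B93: ✗
vin=B95: ✓ → 167657
vin=B70: ✓ → 10186
vin=B20: ✓ → 113391
vin=B36: ✗
mpg_avg = (203552 + 49069 + 44868 + 167657 + 10186 + 113391) / 6 = 98120.5

doors_min=10186, mpg_avg=98120.5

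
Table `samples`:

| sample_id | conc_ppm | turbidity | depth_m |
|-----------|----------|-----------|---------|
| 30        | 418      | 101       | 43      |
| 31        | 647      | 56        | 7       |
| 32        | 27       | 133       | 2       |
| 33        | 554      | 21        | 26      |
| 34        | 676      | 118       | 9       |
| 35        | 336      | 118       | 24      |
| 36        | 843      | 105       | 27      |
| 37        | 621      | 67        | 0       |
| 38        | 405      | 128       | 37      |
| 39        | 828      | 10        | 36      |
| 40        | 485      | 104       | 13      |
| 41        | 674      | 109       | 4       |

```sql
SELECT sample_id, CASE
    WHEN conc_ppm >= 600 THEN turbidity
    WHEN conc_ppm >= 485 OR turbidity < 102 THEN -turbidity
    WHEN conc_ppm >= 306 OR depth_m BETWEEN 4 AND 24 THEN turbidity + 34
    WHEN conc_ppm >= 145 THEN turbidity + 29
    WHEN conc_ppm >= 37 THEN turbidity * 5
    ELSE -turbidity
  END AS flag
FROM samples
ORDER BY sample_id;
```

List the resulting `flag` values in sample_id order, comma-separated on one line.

-101, 56, -133, -21, 118, 152, 105, 67, 162, 10, -104, 109

sample_id=30: conc_ppm >= 485 OR turbidity < 102 → -101
sample_id=31: conc_ppm >= 600 → 56
sample_id=32: ELSE → -133
sample_id=33: conc_ppm >= 485 OR turbidity < 102 → -21
sample_id=34: conc_ppm >= 600 → 118
sample_id=35: conc_ppm >= 306 OR depth_m BETWEEN 4 AND 24 → 152
sample_id=36: conc_ppm >= 600 → 105
sample_id=37: conc_ppm >= 600 → 67
sample_id=38: conc_ppm >= 306 OR depth_m BETWEEN 4 AND 24 → 162
sample_id=39: conc_ppm >= 600 → 10
sample_id=40: conc_ppm >= 485 OR turbidity < 102 → -104
sample_id=41: conc_ppm >= 600 → 109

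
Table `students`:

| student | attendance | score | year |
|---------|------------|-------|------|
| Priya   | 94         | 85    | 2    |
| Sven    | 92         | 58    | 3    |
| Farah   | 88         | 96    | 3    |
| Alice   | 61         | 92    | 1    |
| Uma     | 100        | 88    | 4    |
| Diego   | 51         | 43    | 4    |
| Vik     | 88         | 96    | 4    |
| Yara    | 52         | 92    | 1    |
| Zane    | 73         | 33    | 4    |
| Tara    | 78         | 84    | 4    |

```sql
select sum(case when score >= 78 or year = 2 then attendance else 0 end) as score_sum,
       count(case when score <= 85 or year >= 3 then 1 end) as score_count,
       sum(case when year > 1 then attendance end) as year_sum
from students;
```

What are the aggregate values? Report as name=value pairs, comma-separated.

[score_sum: score >= 78 or year = 2]
student=Priya: ✓ → 94
student=Sven: ✗
student=Farah: ✓ → 88
student=Alice: ✓ → 61
student=Uma: ✓ → 100
student=Diego: ✗
student=Vik: ✓ → 88
student=Yara: ✓ → 52
student=Zane: ✗
student=Tara: ✓ → 78
score_sum = 94 + 88 + 61 + 100 + 88 + 52 + 78 = 561
—
[score_count: score <= 85 or year >= 3]
student=Priya: ✓ → 1
student=Sven: ✓ → 1
student=Farah: ✓ → 1
student=Alice: ✗
student=Uma: ✓ → 1
student=Diego: ✓ → 1
student=Vik: ✓ → 1
student=Yara: ✗
student=Zane: ✓ → 1
student=Tara: ✓ → 1
score_count = COUNT(1, 1, 1, 1, 1, 1, 1, 1) = 8
—
[year_sum: year > 1]
student=Priya: ✓ → 94
student=Sven: ✓ → 92
student=Farah: ✓ → 88
student=Alice: ✗
student=Uma: ✓ → 100
student=Diego: ✓ → 51
student=Vik: ✓ → 88
student=Yara: ✗
student=Zane: ✓ → 73
student=Tara: ✓ → 78
year_sum = 94 + 92 + 88 + 100 + 51 + 88 + 73 + 78 = 664

score_sum=561, score_count=8, year_sum=664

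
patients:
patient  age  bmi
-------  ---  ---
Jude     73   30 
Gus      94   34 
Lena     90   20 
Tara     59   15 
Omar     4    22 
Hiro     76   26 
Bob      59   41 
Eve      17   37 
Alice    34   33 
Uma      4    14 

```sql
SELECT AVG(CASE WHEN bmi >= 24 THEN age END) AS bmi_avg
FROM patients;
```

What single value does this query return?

patient=Jude: ✓ → 73
patient=Gus: ✓ → 94
patient=Lena: ✗
patient=Tara: ✗
patient=Omar: ✗
patient=Hiro: ✓ → 76
patient=Bob: ✓ → 59
patient=Eve: ✓ → 17
patient=Alice: ✓ → 34
patient=Uma: ✗
bmi_avg = (73 + 94 + 76 + 59 + 17 + 34) / 6 = 58.8333333333

58.8333333333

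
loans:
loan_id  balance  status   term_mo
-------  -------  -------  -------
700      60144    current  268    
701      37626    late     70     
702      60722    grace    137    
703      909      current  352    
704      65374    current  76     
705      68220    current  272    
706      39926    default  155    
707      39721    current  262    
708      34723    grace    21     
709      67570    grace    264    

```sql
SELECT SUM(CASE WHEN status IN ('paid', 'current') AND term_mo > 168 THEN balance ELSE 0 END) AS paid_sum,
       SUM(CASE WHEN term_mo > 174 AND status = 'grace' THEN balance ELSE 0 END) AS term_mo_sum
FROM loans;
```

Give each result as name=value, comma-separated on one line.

[paid_sum: status IN ('paid', 'current') AND term_mo > 168]
loan_id=700: ✓ → 60144
loan_id=701: ✗
loan_id=702: ✗
loan_id=703: ✓ → 909
loan_id=704: ✗
loan_id=705: ✓ → 68220
loan_id=706: ✗
loan_id=707: ✓ → 39721
loan_id=708: ✗
loan_id=709: ✗
paid_sum = 60144 + 909 + 68220 + 39721 = 168994
—
[term_mo_sum: term_mo > 174 AND status = 'grace']
loan_id=700: ✗
loan_id=701: ✗
loan_id=702: ✗
loan_id=703: ✗
loan_id=704: ✗
loan_id=705: ✗
loan_id=706: ✗
loan_id=707: ✗
loan_id=708: ✗
loan_id=709: ✓ → 67570
term_mo_sum = 67570

paid_sum=168994, term_mo_sum=67570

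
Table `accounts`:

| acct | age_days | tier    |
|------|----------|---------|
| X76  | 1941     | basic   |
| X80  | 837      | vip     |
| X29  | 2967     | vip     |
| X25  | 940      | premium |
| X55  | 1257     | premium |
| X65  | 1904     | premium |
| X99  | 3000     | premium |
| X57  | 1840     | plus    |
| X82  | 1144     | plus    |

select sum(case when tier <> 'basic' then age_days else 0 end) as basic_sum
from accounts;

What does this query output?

13889

acct=X76: ✗
acct=X80: ✓ → 837
acct=X29: ✓ → 2967
acct=X25: ✓ → 940
acct=X55: ✓ → 1257
acct=X65: ✓ → 1904
acct=X99: ✓ → 3000
acct=X57: ✓ → 1840
acct=X82: ✓ → 1144
basic_sum = 837 + 2967 + 940 + 1257 + 1904 + 3000 + 1840 + 1144 = 13889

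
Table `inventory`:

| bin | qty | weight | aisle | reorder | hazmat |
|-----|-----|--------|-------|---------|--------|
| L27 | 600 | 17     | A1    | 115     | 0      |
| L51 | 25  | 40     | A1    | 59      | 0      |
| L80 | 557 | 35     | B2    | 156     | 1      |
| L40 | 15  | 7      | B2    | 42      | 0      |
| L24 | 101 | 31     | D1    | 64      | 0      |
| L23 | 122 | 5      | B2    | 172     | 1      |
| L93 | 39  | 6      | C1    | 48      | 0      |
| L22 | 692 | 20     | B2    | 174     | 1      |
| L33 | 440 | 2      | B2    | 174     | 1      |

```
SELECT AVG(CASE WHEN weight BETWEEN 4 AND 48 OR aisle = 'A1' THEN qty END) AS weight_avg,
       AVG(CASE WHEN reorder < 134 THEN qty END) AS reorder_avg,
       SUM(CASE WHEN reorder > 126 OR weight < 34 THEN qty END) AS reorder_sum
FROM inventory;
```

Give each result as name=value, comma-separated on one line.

[weight_avg: weight BETWEEN 4 AND 48 OR aisle = 'A1']
bin=L27: ✓ → 600
bin=L51: ✓ → 25
bin=L80: ✓ → 557
bin=L40: ✓ → 15
bin=L24: ✓ → 101
bin=L23: ✓ → 122
bin=L93: ✓ → 39
bin=L22: ✓ → 692
bin=L33: ✗
weight_avg = (600 + 25 + 557 + 15 + 101 + 122 + 39 + 692) / 8 = 268.875
—
[reorder_avg: reorder < 134]
bin=L27: ✓ → 600
bin=L51: ✓ → 25
bin=L80: ✗
bin=L40: ✓ → 15
bin=L24: ✓ → 101
bin=L23: ✗
bin=L93: ✓ → 39
bin=L22: ✗
bin=L33: ✗
reorder_avg = (600 + 25 + 15 + 101 + 39) / 5 = 156
—
[reorder_sum: reorder > 126 OR weight < 34]
bin=L27: ✓ → 600
bin=L51: ✗
bin=L80: ✓ → 557
bin=L40: ✓ → 15
bin=L24: ✓ → 101
bin=L23: ✓ → 122
bin=L93: ✓ → 39
bin=L22: ✓ → 692
bin=L33: ✓ → 440
reorder_sum = 600 + 557 + 15 + 101 + 122 + 39 + 692 + 440 = 2566

weight_avg=268.875, reorder_avg=156, reorder_sum=2566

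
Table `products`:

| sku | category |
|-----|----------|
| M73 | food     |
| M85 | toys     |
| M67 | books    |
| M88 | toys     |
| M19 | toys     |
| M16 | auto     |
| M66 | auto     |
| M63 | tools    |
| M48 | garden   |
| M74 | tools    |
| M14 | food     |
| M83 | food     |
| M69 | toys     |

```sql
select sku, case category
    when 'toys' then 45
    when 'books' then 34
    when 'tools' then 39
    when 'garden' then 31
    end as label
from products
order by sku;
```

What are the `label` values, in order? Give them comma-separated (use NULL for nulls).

NULL, NULL, 45, 31, 39, NULL, 34, 45, NULL, 39, NULL, 45, 45

sku=M14: (no match → NULL) → NULL
sku=M16: (no match → NULL) → NULL
sku=M19: category='toys' → 45
sku=M48: category='garden' → 31
sku=M63: category='tools' → 39
sku=M66: (no match → NULL) → NULL
sku=M67: category='books' → 34
sku=M69: category='toys' → 45
sku=M73: (no match → NULL) → NULL
sku=M74: category='tools' → 39
sku=M83: (no match → NULL) → NULL
sku=M85: category='toys' → 45
sku=M88: category='toys' → 45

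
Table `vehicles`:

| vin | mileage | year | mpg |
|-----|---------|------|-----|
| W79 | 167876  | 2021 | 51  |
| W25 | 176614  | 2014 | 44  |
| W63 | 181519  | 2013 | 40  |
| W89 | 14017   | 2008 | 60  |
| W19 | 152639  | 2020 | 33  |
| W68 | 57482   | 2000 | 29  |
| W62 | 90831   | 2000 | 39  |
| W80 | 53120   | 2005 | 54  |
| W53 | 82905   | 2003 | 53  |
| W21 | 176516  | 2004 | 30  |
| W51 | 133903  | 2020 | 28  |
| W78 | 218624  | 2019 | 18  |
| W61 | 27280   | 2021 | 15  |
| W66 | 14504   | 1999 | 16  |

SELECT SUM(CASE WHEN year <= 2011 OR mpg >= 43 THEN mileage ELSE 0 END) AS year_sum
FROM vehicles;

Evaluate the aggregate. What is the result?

vin=W79: ✓ → 167876
vin=W25: ✓ → 176614
vin=W63: ✗
vin=W89: ✓ → 14017
vin=W19: ✗
vin=W68: ✓ → 57482
vin=W62: ✓ → 90831
vin=W80: ✓ → 53120
vin=W53: ✓ → 82905
vin=W21: ✓ → 176516
vin=W51: ✗
vin=W78: ✗
vin=W61: ✗
vin=W66: ✓ → 14504
year_sum = 167876 + 176614 + 14017 + 57482 + 90831 + 53120 + 82905 + 176516 + 14504 = 833865

833865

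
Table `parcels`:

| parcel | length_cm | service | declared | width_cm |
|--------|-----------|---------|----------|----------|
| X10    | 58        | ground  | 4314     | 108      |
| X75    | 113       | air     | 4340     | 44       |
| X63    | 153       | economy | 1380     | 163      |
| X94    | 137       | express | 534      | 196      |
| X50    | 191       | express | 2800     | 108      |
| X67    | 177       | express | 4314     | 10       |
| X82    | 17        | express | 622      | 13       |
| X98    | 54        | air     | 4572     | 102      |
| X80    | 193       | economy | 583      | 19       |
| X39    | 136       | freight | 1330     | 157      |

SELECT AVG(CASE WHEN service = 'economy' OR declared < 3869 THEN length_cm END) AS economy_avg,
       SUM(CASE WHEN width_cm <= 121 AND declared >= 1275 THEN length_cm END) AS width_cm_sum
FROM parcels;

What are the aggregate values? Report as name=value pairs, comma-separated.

economy_avg=137.8333333333, width_cm_sum=593

[economy_avg: service = 'economy' OR declared < 3869]
parcel=X10: ✗
parcel=X75: ✗
parcel=X63: ✓ → 153
parcel=X94: ✓ → 137
parcel=X50: ✓ → 191
parcel=X67: ✗
parcel=X82: ✓ → 17
parcel=X98: ✗
parcel=X80: ✓ → 193
parcel=X39: ✓ → 136
economy_avg = (153 + 137 + 191 + 17 + 193 + 136) / 6 = 137.8333333333
—
[width_cm_sum: width_cm <= 121 AND declared >= 1275]
parcel=X10: ✓ → 58
parcel=X75: ✓ → 113
parcel=X63: ✗
parcel=X94: ✗
parcel=X50: ✓ → 191
parcel=X67: ✓ → 177
parcel=X82: ✗
parcel=X98: ✓ → 54
parcel=X80: ✗
parcel=X39: ✗
width_cm_sum = 58 + 113 + 191 + 177 + 54 = 593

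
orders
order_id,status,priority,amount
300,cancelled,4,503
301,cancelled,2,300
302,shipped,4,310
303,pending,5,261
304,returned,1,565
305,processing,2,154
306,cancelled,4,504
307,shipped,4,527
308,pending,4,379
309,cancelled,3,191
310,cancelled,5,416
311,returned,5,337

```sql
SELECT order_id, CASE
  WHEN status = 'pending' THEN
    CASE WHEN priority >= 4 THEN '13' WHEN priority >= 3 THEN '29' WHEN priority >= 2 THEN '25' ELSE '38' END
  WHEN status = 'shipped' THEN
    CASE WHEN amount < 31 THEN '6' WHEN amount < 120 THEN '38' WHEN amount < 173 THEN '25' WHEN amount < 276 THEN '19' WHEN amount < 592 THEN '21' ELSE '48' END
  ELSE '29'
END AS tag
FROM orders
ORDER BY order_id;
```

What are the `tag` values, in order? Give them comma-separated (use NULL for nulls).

29, 29, 21, 13, 29, 29, 29, 21, 13, 29, 29, 29

order_id=300: status='cancelled' → outer ELSE → 29
order_id=301: status='cancelled' → outer ELSE → 29
order_id=302: status='shipped' → inner[amount < 592] → 21
order_id=303: status='pending' → inner[priority >= 4] → 13
order_id=304: status='returned' → outer ELSE → 29
order_id=305: status='processing' → outer ELSE → 29
order_id=306: status='cancelled' → outer ELSE → 29
order_id=307: status='shipped' → inner[amount < 592] → 21
order_id=308: status='pending' → inner[priority >= 4] → 13
order_id=309: status='cancelled' → outer ELSE → 29
order_id=310: status='cancelled' → outer ELSE → 29
order_id=311: status='returned' → outer ELSE → 29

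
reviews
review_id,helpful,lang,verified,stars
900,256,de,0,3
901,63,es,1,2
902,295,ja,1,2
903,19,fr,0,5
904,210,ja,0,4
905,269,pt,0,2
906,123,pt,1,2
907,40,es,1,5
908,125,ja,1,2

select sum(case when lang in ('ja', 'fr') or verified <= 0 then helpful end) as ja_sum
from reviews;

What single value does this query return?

review_id=900: ✓ → 256
review_id=901: ✗
review_id=902: ✓ → 295
review_id=903: ✓ → 19
review_id=904: ✓ → 210
review_id=905: ✓ → 269
review_id=906: ✗
review_id=907: ✗
review_id=908: ✓ → 125
ja_sum = 256 + 295 + 19 + 210 + 269 + 125 = 1174

1174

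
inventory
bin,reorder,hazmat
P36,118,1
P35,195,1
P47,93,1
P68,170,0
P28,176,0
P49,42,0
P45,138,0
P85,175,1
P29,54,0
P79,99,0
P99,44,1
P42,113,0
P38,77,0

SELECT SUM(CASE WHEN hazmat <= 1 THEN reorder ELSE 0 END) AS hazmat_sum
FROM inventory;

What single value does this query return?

1494

bin=P36: ✓ → 118
bin=P35: ✓ → 195
bin=P47: ✓ → 93
bin=P68: ✓ → 170
bin=P28: ✓ → 176
bin=P49: ✓ → 42
bin=P45: ✓ → 138
bin=P85: ✓ → 175
bin=P29: ✓ → 54
bin=P79: ✓ → 99
bin=P99: ✓ → 44
bin=P42: ✓ → 113
bin=P38: ✓ → 77
hazmat_sum = 118 + 195 + 93 + 170 + 176 + 42 + 138 + 175 + 54 + 99 + 44 + 113 + 77 = 1494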